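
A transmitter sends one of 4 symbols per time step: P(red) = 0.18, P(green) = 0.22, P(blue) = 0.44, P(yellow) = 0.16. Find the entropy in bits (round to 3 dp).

H = −Σ pᵢ log₂ pᵢ.
−0.18·log₂(0.18) = 0.4453
−0.22·log₂(0.22) = 0.4806
−0.44·log₂(0.44) = 0.5211
−0.16·log₂(0.16) = 0.4230
Sum ≈ 1.8700 → 1.870 bits.

1.870 bits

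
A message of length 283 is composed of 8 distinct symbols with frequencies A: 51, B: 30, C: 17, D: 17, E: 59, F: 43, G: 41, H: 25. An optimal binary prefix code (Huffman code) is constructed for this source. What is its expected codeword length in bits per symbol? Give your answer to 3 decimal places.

Probabilities are the counts divided by 283.
Repeatedly combine the two least-probable nodes; the expected code length is the sum of the merged weights.
merge 17/283 + 17/283 → 34/283
merge 25/283 + 30/283 → 55/283
merge 34/283 + 41/283 → 75/283
merge 43/283 + 51/283 → 94/283
merge 55/283 + 59/283 → 114/283
merge 75/283 + 94/283 → 169/283
merge 114/283 + 169/283 → 1
L = 34/283 + 55/283 + 75/283 + 94/283 + 114/283 + 169/283 + 1 = 824/283 ≈ 2.912 bits/symbol.

2.912 bits/symbol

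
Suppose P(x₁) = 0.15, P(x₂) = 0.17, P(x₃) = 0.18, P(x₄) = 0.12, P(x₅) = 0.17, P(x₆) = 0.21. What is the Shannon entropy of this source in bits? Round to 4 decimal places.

2.5649 bits

H = −Σ pᵢ log₂ pᵢ.
−0.15·log₂(0.15) = 0.4105
−0.17·log₂(0.17) = 0.4346
−0.18·log₂(0.18) = 0.4453
−0.12·log₂(0.12) = 0.3671
−0.17·log₂(0.17) = 0.4346
−0.21·log₂(0.21) = 0.4728
Sum ≈ 2.5649 → 2.5649 bits.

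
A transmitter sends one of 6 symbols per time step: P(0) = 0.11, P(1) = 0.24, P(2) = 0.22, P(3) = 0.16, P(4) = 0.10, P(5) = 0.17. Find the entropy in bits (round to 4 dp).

H = −Σ pᵢ log₂ pᵢ.
−0.11·log₂(0.11) = 0.3503
−0.24·log₂(0.24) = 0.4941
−0.22·log₂(0.22) = 0.4806
−0.16·log₂(0.16) = 0.4230
−0.10·log₂(0.10) = 0.3322
−0.17·log₂(0.17) = 0.4346
Sum ≈ 2.5148 → 2.5148 bits.

2.5148 bits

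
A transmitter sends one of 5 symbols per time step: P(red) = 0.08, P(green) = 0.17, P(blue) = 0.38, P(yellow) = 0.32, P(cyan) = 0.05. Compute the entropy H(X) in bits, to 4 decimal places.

H = −Σ pᵢ log₂ pᵢ.
−0.08·log₂(0.08) = 0.2915
−0.17·log₂(0.17) = 0.4346
−0.38·log₂(0.38) = 0.5305
−0.32·log₂(0.32) = 0.5260
−0.05·log₂(0.05) = 0.2161
Sum ≈ 1.9987 → 1.9987 bits.

1.9987 bits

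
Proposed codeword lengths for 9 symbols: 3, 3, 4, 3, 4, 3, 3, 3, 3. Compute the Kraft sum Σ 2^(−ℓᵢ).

With common denominator 2^4 = 16: Σ 2^(−ℓᵢ) = 2/16 + 2/16 + 1/16 + 2/16 + 1/16 + 2/16 + 2/16 + 2/16 + 2/16 = 16/16 = 1.

1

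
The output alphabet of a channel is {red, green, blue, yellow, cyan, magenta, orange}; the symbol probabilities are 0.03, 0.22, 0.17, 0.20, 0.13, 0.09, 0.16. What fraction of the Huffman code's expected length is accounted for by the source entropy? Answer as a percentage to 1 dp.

Entropy H = −Σ p log₂ p ≈ 2.6496 bits.
Huffman merges: 3/100+9/100→3/25; 3/25+13/100→1/4; 4/25+17/100→33/100; 1/5+11/50→21/50; 1/4+33/100→29/50; 21/50+29/50→1. L = 27/10 ≈ 2.7000.
Efficiency = H/L = 2.6496/2.7000 = 98.1%.

98.1%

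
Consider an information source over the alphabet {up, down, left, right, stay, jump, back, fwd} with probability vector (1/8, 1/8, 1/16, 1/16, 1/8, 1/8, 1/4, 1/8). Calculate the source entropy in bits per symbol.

Each probability is a power of 1/2, so log₂(1/p) is an integer.
H = Σ p·log₂(1/p) = 1/8·3 + 1/8·3 + 1/16·4 + 1/16·4 + 1/8·3 + 1/8·3 + 1/4·2 + 1/8·3 = 2.875 bits.

2.875 bits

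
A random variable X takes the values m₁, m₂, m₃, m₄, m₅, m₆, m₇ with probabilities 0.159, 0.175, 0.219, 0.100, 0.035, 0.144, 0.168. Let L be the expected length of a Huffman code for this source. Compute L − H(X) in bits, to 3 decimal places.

Entropy H = −Σ p log₂ p ≈ 2.6781 bits.
Huffman merges: 7/200+1/10→27/200; 27/200+18/125→279/1000; 159/1000+21/125→327/1000; 7/40+219/1000→197/500; 279/1000+327/1000→303/500; 197/500+303/500→1. L = 2741/1000 ≈ 2.7410.
L − H = 2.7410 − 2.6781 = 0.063 bits.

0.063 bits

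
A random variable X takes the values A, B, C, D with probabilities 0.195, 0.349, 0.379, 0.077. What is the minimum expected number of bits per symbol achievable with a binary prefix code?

1.893 bits/symbol

Repeatedly combine the two least-probable nodes; the expected code length is the sum of the merged weights.
merge 77/1000 + 39/200 → 34/125
merge 34/125 + 349/1000 → 621/1000
merge 379/1000 + 621/1000 → 1
L = 34/125 + 621/1000 + 1 = 1893/1000 = 1.893 bits/symbol.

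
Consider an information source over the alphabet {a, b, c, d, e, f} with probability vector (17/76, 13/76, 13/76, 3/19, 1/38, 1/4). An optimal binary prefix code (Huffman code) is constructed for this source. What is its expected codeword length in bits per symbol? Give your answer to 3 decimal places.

2.526 bits/symbol

Repeatedly combine the two least-probable nodes; the expected code length is the sum of the merged weights.
merge 1/38 + 3/19 → 7/38
merge 13/76 + 13/76 → 13/38
merge 7/38 + 17/76 → 31/76
merge 1/4 + 13/38 → 45/76
merge 31/76 + 45/76 → 1
L = 7/38 + 13/38 + 31/76 + 45/76 + 1 = 48/19 ≈ 2.526 bits/symbol.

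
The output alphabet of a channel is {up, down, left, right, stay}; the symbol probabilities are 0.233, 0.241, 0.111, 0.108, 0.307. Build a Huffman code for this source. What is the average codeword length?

2.219 bits/symbol

Repeatedly combine the two least-probable nodes; the expected code length is the sum of the merged weights.
merge 27/250 + 111/1000 → 219/1000
merge 219/1000 + 233/1000 → 113/250
merge 241/1000 + 307/1000 → 137/250
merge 113/250 + 137/250 → 1
L = 219/1000 + 113/250 + 137/250 + 1 = 2219/1000 = 2.219 bits/symbol.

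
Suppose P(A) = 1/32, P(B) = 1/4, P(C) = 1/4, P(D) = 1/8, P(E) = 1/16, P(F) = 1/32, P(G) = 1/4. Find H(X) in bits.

2.4375 bits

Each probability is a power of 1/2, so log₂(1/p) is an integer.
H = Σ p·log₂(1/p) = 1/32·5 + 1/4·2 + 1/4·2 + 1/8·3 + 1/16·4 + 1/32·5 + 1/4·2 = 2.4375 bits.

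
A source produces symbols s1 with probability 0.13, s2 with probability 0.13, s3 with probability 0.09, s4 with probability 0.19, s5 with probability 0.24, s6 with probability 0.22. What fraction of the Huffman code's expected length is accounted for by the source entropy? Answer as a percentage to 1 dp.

Entropy H = −Σ p log₂ p ≈ 2.5079 bits.
Huffman merges: 9/100+13/100→11/50; 13/100+19/100→8/25; 11/50+11/50→11/25; 6/25+8/25→14/25; 11/25+14/25→1. L = 127/50 ≈ 2.5400.
Efficiency = H/L = 2.5079/2.5400 = 98.7%.

98.7%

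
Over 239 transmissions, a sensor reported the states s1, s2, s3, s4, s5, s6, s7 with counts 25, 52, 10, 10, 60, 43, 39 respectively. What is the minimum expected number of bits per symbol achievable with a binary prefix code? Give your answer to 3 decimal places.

2.615 bits/symbol

Probabilities are the counts divided by 239.
Repeatedly combine the two least-probable nodes; the expected code length is the sum of the merged weights.
merge 10/239 + 10/239 → 20/239
merge 20/239 + 25/239 → 45/239
merge 39/239 + 43/239 → 82/239
merge 45/239 + 52/239 → 97/239
merge 60/239 + 82/239 → 142/239
merge 97/239 + 142/239 → 1
L = 20/239 + 45/239 + 82/239 + 97/239 + 142/239 + 1 = 625/239 ≈ 2.615 bits/symbol.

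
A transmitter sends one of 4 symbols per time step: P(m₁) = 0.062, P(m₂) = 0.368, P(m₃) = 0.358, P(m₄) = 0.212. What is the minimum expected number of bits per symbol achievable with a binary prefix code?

Repeatedly combine the two least-probable nodes; the expected code length is the sum of the merged weights.
merge 31/500 + 53/250 → 137/500
merge 137/500 + 179/500 → 79/125
merge 46/125 + 79/125 → 1
L = 137/500 + 79/125 + 1 = 953/500 = 1.906 bits/symbol.

1.906 bits/symbol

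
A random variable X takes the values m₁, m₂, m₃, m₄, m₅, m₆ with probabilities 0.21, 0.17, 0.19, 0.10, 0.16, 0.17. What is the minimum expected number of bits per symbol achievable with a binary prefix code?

Repeatedly combine the two least-probable nodes; the expected code length is the sum of the merged weights.
merge 1/10 + 4/25 → 13/50
merge 17/100 + 17/100 → 17/50
merge 19/100 + 21/100 → 2/5
merge 13/50 + 17/50 → 3/5
merge 2/5 + 3/5 → 1
L = 13/50 + 17/50 + 2/5 + 3/5 + 1 = 13/5 = 2.6 bits/symbol.

2.6 bits/symbol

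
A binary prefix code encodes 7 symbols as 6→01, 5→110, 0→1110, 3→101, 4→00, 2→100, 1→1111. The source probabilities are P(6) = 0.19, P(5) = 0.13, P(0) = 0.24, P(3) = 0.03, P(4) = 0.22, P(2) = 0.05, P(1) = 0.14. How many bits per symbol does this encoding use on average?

2.97 bits/symbol

L̄ = Σ pᵢ·ℓᵢ = 0.19·2 + 0.13·3 + 0.24·4 + 0.03·3 + 0.22·2 + 0.05·3 + 0.14·4 = 2.97 bits/symbol.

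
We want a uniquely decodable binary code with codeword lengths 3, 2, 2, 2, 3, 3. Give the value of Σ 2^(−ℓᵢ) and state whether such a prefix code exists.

With common denominator 2^3 = 8: Σ 2^(−ℓᵢ) = 1/8 + 2/8 + 2/8 + 2/8 + 1/8 + 1/8 = 9/8 = 1.125.
Kraft's inequality requires Σ ≤ 1; here Σ = 1.125 > 1, so no such prefix code exists.

1.125; no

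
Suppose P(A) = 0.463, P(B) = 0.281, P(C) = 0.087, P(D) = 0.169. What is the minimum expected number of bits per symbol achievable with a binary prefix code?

1.793 bits/symbol

Repeatedly combine the two least-probable nodes; the expected code length is the sum of the merged weights.
merge 87/1000 + 169/1000 → 32/125
merge 32/125 + 281/1000 → 537/1000
merge 463/1000 + 537/1000 → 1
L = 32/125 + 537/1000 + 1 = 1793/1000 = 1.793 bits/symbol.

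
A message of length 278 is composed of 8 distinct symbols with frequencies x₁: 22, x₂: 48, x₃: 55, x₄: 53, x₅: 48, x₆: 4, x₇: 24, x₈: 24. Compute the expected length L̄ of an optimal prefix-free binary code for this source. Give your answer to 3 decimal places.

2.878 bits/symbol

Probabilities are the counts divided by 278.
Repeatedly combine the two least-probable nodes; the expected code length is the sum of the merged weights.
merge 2/139 + 11/139 → 13/139
merge 12/139 + 12/139 → 24/139
merge 13/139 + 24/139 → 37/139
merge 24/139 + 24/139 → 48/139
merge 53/278 + 55/278 → 54/139
merge 37/139 + 48/139 → 85/139
merge 54/139 + 85/139 → 1
L = 13/139 + 24/139 + 37/139 + 48/139 + 54/139 + 85/139 + 1 = 400/139 ≈ 2.878 bits/symbol.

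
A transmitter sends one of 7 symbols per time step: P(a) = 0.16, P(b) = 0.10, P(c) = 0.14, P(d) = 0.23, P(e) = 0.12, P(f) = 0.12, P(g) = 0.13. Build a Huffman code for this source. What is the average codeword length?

Repeatedly combine the two least-probable nodes; the expected code length is the sum of the merged weights.
merge 1/10 + 3/25 → 11/50
merge 3/25 + 13/100 → 1/4
merge 7/50 + 4/25 → 3/10
merge 11/50 + 23/100 → 9/20
merge 1/4 + 3/10 → 11/20
merge 9/20 + 11/20 → 1
L = 11/50 + 1/4 + 3/10 + 9/20 + 11/20 + 1 = 277/100 = 2.77 bits/symbol.

2.77 bits/symbol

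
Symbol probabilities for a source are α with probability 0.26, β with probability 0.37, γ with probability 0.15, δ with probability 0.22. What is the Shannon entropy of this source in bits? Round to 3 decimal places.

1.927 bits

H = −Σ pᵢ log₂ pᵢ.
−0.26·log₂(0.26) = 0.5053
−0.37·log₂(0.37) = 0.5307
−0.15·log₂(0.15) = 0.4105
−0.22·log₂(0.22) = 0.4806
Sum ≈ 1.9271 → 1.927 bits.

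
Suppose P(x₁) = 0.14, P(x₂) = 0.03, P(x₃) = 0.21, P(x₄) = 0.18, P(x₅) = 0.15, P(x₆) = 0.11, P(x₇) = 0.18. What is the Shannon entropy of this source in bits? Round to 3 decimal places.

2.673 bits

H = −Σ pᵢ log₂ pᵢ.
−0.14·log₂(0.14) = 0.3971
−0.03·log₂(0.03) = 0.1518
−0.21·log₂(0.21) = 0.4728
−0.18·log₂(0.18) = 0.4453
−0.15·log₂(0.15) = 0.4105
−0.11·log₂(0.11) = 0.3503
−0.18·log₂(0.18) = 0.4453
Sum ≈ 2.6731 → 2.673 bits.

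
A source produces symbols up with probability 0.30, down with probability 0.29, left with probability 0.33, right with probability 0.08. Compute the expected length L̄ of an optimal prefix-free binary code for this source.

Repeatedly combine the two least-probable nodes; the expected code length is the sum of the merged weights.
merge 2/25 + 29/100 → 37/100
merge 3/10 + 33/100 → 63/100
merge 37/100 + 63/100 → 1
L = 37/100 + 63/100 + 1 = 2 bits/symbol.

2 bits/symbol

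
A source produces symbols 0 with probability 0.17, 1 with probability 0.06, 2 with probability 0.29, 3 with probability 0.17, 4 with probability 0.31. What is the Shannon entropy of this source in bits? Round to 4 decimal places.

H = −Σ pᵢ log₂ pᵢ.
−0.17·log₂(0.17) = 0.4346
−0.06·log₂(0.06) = 0.2435
−0.29·log₂(0.29) = 0.5179
−0.17·log₂(0.17) = 0.4346
−0.31·log₂(0.31) = 0.5238
Sum ≈ 2.1544 → 2.1544 bits.

2.1544 bits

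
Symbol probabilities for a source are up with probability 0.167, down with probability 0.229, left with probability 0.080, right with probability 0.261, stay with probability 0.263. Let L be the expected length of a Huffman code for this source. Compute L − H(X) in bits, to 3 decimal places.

0.025 bits

Entropy H = −Σ p log₂ p ≈ 2.2223 bits.
Huffman merges: 2/25+167/1000→247/1000; 229/1000+247/1000→119/250; 261/1000+263/1000→131/250; 119/250+131/250→1. L = 2247/1000 ≈ 2.2470.
L − H = 2.2470 − 2.2223 = 0.025 bits.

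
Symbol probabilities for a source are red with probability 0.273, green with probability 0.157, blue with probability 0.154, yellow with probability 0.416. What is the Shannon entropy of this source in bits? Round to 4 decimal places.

1.8727 bits

H = −Σ pᵢ log₂ pᵢ.
−0.273·log₂(0.273) = 0.5113
−0.157·log₂(0.157) = 0.4194
−0.154·log₂(0.154) = 0.4156
−0.416·log₂(0.416) = 0.5264
Sum ≈ 1.8727 → 1.8727 bits.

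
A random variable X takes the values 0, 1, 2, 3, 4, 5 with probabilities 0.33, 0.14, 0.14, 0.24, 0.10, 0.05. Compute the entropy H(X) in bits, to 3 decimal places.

H = −Σ pᵢ log₂ pᵢ.
−0.33·log₂(0.33) = 0.5278
−0.14·log₂(0.14) = 0.3971
−0.14·log₂(0.14) = 0.3971
−0.24·log₂(0.24) = 0.4941
−0.10·log₂(0.10) = 0.3322
−0.05·log₂(0.05) = 0.2161
Sum ≈ 2.3645 → 2.364 bits.

2.364 bits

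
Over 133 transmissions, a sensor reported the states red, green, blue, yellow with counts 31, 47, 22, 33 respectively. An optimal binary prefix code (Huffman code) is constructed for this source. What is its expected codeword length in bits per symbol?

Probabilities are the counts divided by 133.
Repeatedly combine the two least-probable nodes; the expected code length is the sum of the merged weights.
merge 22/133 + 31/133 → 53/133
merge 33/133 + 47/133 → 80/133
merge 53/133 + 80/133 → 1
L = 53/133 + 80/133 + 1 = 2 bits/symbol.

2 bits/symbol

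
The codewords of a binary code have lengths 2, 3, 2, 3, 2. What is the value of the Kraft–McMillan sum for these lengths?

With common denominator 2^3 = 8: Σ 2^(−ℓᵢ) = 2/8 + 1/8 + 2/8 + 1/8 + 2/8 = 8/8 = 1.

1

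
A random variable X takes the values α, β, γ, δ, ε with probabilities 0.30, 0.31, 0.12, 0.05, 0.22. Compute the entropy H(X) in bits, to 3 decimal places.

2.109 bits

H = −Σ pᵢ log₂ pᵢ.
−0.30·log₂(0.30) = 0.5211
−0.31·log₂(0.31) = 0.5238
−0.12·log₂(0.12) = 0.3671
−0.05·log₂(0.05) = 0.2161
−0.22·log₂(0.22) = 0.4806
Sum ≈ 2.1086 → 2.109 bits.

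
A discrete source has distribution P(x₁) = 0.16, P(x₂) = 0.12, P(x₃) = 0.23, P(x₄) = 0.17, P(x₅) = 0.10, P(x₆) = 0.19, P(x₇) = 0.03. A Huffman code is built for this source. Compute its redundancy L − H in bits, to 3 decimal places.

0.058 bits

Entropy H = −Σ p log₂ p ≈ 2.6515 bits.
Huffman merges: 3/100+1/10→13/100; 3/25+13/100→1/4; 4/25+17/100→33/100; 19/100+23/100→21/50; 1/4+33/100→29/50; 21/50+29/50→1. L = 271/100 ≈ 2.7100.
L − H = 2.7100 − 2.6515 = 0.058 bits.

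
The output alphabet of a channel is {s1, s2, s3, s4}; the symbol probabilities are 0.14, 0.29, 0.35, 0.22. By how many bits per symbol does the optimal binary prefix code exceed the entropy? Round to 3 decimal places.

0.074 bits

Entropy H = −Σ p log₂ p ≈ 1.9257 bits.
Huffman merges: 7/50+11/50→9/25; 29/100+7/20→16/25; 9/25+16/25→1. L = 2 ≈ 2.0000.
L − H = 2.0000 − 1.9257 = 0.074 bits.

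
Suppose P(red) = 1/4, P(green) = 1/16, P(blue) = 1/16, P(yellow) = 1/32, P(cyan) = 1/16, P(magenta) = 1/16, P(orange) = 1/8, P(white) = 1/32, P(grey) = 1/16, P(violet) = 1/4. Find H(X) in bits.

Each probability is a power of 1/2, so log₂(1/p) is an integer.
H = Σ p·log₂(1/p) = 1/4·2 + 1/16·4 + 1/16·4 + 1/32·5 + 1/16·4 + 1/16·4 + 1/8·3 + 1/32·5 + 1/16·4 + 1/4·2 = 2.9375 bits.

2.9375 bits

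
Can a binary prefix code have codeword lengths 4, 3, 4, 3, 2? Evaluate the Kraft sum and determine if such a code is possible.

0.625; yes

With common denominator 2^4 = 16: Σ 2^(−ℓᵢ) = 1/16 + 2/16 + 1/16 + 2/16 + 4/16 = 10/16 = 0.625.
Kraft's inequality requires Σ ≤ 1; here Σ = 0.625 ≤ 1, so such a prefix code exists.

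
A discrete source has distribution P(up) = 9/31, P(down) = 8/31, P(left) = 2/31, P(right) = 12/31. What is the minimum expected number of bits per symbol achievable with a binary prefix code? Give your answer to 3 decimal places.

Repeatedly combine the two least-probable nodes; the expected code length is the sum of the merged weights.
merge 2/31 + 8/31 → 10/31
merge 9/31 + 10/31 → 19/31
merge 12/31 + 19/31 → 1
L = 10/31 + 19/31 + 1 = 60/31 ≈ 1.935 bits/symbol.

1.935 bits/symbol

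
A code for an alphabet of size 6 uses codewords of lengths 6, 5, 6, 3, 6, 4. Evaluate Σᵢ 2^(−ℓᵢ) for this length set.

0.265625

With common denominator 2^6 = 64: Σ 2^(−ℓᵢ) = 1/64 + 2/64 + 1/64 + 8/64 + 1/64 + 4/64 = 17/64 = 0.265625.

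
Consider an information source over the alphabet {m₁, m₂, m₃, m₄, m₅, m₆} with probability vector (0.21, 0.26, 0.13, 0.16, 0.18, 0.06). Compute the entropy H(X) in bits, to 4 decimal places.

H = −Σ pᵢ log₂ pᵢ.
−0.21·log₂(0.21) = 0.4728
−0.26·log₂(0.26) = 0.5053
−0.13·log₂(0.13) = 0.3826
−0.16·log₂(0.16) = 0.4230
−0.18·log₂(0.18) = 0.4453
−0.06·log₂(0.06) = 0.2435
Sum ≈ 2.4726 → 2.4726 bits.

2.4726 bits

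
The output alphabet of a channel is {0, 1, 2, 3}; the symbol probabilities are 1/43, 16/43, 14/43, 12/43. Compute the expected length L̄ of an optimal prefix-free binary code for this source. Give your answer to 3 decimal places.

1.930 bits/symbol

Repeatedly combine the two least-probable nodes; the expected code length is the sum of the merged weights.
merge 1/43 + 12/43 → 13/43
merge 13/43 + 14/43 → 27/43
merge 16/43 + 27/43 → 1
L = 13/43 + 27/43 + 1 = 83/43 ≈ 1.930 bits/symbol.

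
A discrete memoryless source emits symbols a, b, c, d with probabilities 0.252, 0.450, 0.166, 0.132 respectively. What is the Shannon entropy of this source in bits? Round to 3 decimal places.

H = −Σ pᵢ log₂ pᵢ.
−0.252·log₂(0.252) = 0.5011
−0.450·log₂(0.450) = 0.5184
−0.166·log₂(0.166) = 0.4301
−0.132·log₂(0.132) = 0.3856
Sum ≈ 1.8352 → 1.835 bits.

1.835 bits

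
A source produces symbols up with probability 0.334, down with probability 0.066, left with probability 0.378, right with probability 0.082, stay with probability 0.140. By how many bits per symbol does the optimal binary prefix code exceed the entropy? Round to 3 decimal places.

0.047 bits

Entropy H = −Σ p log₂ p ≈ 2.0108 bits.
Huffman merges: 33/500+41/500→37/250; 7/50+37/250→36/125; 36/125+167/500→311/500; 189/500+311/500→1. L = 1029/500 ≈ 2.0580.
L − H = 2.0580 − 2.0108 = 0.047 bits.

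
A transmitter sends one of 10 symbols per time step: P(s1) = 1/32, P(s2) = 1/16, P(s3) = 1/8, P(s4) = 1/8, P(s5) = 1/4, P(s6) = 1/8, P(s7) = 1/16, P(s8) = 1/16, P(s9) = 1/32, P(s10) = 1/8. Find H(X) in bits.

Each probability is a power of 1/2, so log₂(1/p) is an integer.
H = Σ p·log₂(1/p) = 1/32·5 + 1/16·4 + 1/8·3 + 1/8·3 + 1/4·2 + 1/8·3 + 1/16·4 + 1/16·4 + 1/32·5 + 1/8·3 = 3.0625 bits.

3.0625 bits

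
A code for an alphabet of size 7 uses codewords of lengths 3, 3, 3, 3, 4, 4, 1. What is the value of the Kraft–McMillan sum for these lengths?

1.125

With common denominator 2^4 = 16: Σ 2^(−ℓᵢ) = 2/16 + 2/16 + 2/16 + 2/16 + 1/16 + 1/16 + 8/16 = 18/16 = 1.125.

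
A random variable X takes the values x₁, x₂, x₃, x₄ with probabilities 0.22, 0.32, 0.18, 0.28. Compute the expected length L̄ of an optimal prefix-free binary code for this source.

2 bits/symbol

Repeatedly combine the two least-probable nodes; the expected code length is the sum of the merged weights.
merge 9/50 + 11/50 → 2/5
merge 7/25 + 8/25 → 3/5
merge 2/5 + 3/5 → 1
L = 2/5 + 3/5 + 1 = 2 bits/symbol.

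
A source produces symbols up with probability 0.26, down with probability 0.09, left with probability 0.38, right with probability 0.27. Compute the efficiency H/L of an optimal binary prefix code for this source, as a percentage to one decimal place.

Entropy H = −Σ p log₂ p ≈ 1.8584 bits.
Huffman merges: 9/100+13/50→7/20; 27/100+7/20→31/50; 19/50+31/50→1. L = 197/100 ≈ 1.9700.
Efficiency = H/L = 1.8584/1.9700 = 94.3%.

94.3%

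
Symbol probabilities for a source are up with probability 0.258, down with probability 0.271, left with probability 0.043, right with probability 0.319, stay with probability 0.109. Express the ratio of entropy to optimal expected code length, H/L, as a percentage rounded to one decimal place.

96.9%

Entropy H = −Σ p log₂ p ≈ 2.0843 bits.
Huffman merges: 43/1000+109/1000→19/125; 19/125+129/500→41/100; 271/1000+319/1000→59/100; 41/100+59/100→1. L = 269/125 ≈ 2.1520.
Efficiency = H/L = 2.0843/2.1520 = 96.9%.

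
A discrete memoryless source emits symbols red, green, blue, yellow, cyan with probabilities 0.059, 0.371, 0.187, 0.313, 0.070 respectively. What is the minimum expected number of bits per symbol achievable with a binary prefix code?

Repeatedly combine the two least-probable nodes; the expected code length is the sum of the merged weights.
merge 59/1000 + 7/100 → 129/1000
merge 129/1000 + 187/1000 → 79/250
merge 313/1000 + 79/250 → 629/1000
merge 371/1000 + 629/1000 → 1
L = 129/1000 + 79/250 + 629/1000 + 1 = 1037/500 = 2.074 bits/symbol.

2.074 bits/symbol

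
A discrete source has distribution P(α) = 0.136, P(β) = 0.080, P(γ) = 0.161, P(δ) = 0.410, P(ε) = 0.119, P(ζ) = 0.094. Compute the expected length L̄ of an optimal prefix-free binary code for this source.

Repeatedly combine the two least-probable nodes; the expected code length is the sum of the merged weights.
merge 2/25 + 47/500 → 87/500
merge 119/1000 + 17/125 → 51/200
merge 161/1000 + 87/500 → 67/200
merge 51/200 + 67/200 → 59/100
merge 41/100 + 59/100 → 1
L = 87/500 + 51/200 + 67/200 + 59/100 + 1 = 1177/500 = 2.354 bits/symbol.

2.354 bits/symbol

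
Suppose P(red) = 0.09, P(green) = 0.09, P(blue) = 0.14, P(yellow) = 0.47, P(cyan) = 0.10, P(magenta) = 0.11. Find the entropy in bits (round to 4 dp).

H = −Σ pᵢ log₂ pᵢ.
−0.09·log₂(0.09) = 0.3127
−0.09·log₂(0.09) = 0.3127
−0.14·log₂(0.14) = 0.3971
−0.47·log₂(0.47) = 0.5120
−0.10·log₂(0.10) = 0.3322
−0.11·log₂(0.11) = 0.3503
Sum ≈ 2.2169 → 2.2169 bits.

2.2169 bits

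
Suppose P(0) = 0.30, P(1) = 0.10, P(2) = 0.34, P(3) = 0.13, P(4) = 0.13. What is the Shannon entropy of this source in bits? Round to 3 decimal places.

H = −Σ pᵢ log₂ pᵢ.
−0.30·log₂(0.30) = 0.5211
−0.10·log₂(0.10) = 0.3322
−0.34·log₂(0.34) = 0.5292
−0.13·log₂(0.13) = 0.3826
−0.13·log₂(0.13) = 0.3826
Sum ≈ 2.1477 → 2.148 bits.

2.148 bits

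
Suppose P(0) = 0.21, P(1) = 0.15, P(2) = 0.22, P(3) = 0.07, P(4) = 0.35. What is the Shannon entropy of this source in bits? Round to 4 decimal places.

H = −Σ pᵢ log₂ pᵢ.
−0.21·log₂(0.21) = 0.4728
−0.15·log₂(0.15) = 0.4105
−0.22·log₂(0.22) = 0.4806
−0.07·log₂(0.07) = 0.2686
−0.35·log₂(0.35) = 0.5301
Sum ≈ 2.1626 → 2.1626 bits.

2.1626 bits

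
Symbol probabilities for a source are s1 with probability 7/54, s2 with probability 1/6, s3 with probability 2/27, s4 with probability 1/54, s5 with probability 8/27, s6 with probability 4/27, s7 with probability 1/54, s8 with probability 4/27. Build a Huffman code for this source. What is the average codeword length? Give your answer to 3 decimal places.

Repeatedly combine the two least-probable nodes; the expected code length is the sum of the merged weights.
merge 1/54 + 1/54 → 1/27
merge 1/27 + 2/27 → 1/9
merge 1/9 + 7/54 → 13/54
merge 4/27 + 4/27 → 8/27
merge 1/6 + 13/54 → 11/27
merge 8/27 + 8/27 → 16/27
merge 11/27 + 16/27 → 1
L = 1/27 + 1/9 + 13/54 + 8/27 + 11/27 + 16/27 + 1 = 145/54 ≈ 2.685 bits/symbol.

2.685 bits/symbol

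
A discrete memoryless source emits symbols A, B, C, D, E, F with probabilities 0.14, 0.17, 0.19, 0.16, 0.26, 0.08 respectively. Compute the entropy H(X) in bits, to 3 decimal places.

H = −Σ pᵢ log₂ pᵢ.
−0.14·log₂(0.14) = 0.3971
−0.17·log₂(0.17) = 0.4346
−0.19·log₂(0.19) = 0.4552
−0.16·log₂(0.16) = 0.4230
−0.26·log₂(0.26) = 0.5053
−0.08·log₂(0.08) = 0.2915
Sum ≈ 2.5067 → 2.507 bits.

2.507 bits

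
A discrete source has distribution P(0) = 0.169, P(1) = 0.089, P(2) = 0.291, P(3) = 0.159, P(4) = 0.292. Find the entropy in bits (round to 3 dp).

2.203 bits

H = −Σ pᵢ log₂ pᵢ.
−0.169·log₂(0.169) = 0.4335
−0.089·log₂(0.089) = 0.3106
−0.291·log₂(0.291) = 0.5182
−0.159·log₂(0.159) = 0.4218
−0.292·log₂(0.292) = 0.5186
Sum ≈ 2.2027 → 2.203 bits.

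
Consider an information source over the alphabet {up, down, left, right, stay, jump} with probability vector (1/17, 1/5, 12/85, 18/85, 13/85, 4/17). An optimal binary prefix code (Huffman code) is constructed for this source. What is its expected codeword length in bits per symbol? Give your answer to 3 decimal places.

2.553 bits/symbol

Repeatedly combine the two least-probable nodes; the expected code length is the sum of the merged weights.
merge 1/17 + 12/85 → 1/5
merge 13/85 + 1/5 → 6/17
merge 1/5 + 18/85 → 7/17
merge 4/17 + 6/17 → 10/17
merge 7/17 + 10/17 → 1
L = 1/5 + 6/17 + 7/17 + 10/17 + 1 = 217/85 ≈ 2.553 bits/symbol.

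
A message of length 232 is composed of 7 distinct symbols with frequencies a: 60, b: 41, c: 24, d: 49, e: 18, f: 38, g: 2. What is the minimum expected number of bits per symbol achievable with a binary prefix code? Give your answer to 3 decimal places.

2.616 bits/symbol

Probabilities are the counts divided by 232.
Repeatedly combine the two least-probable nodes; the expected code length is the sum of the merged weights.
merge 1/116 + 9/116 → 5/58
merge 5/58 + 3/29 → 11/58
merge 19/116 + 41/232 → 79/232
merge 11/58 + 49/232 → 93/232
merge 15/58 + 79/232 → 139/232
merge 93/232 + 139/232 → 1
L = 5/58 + 11/58 + 79/232 + 93/232 + 139/232 + 1 = 607/232 ≈ 2.616 bits/symbol.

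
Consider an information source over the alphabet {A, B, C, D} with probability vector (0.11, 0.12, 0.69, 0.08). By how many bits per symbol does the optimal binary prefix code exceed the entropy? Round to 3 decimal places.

0.122 bits

Entropy H = −Σ p log₂ p ≈ 1.3782 bits.
Huffman merges: 2/25+11/100→19/100; 3/25+19/100→31/100; 31/100+69/100→1. L = 3/2 ≈ 1.5000.
L − H = 1.5000 − 1.3782 = 0.122 bits.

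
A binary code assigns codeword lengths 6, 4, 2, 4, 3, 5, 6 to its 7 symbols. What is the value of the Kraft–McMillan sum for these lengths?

With common denominator 2^6 = 64: Σ 2^(−ℓᵢ) = 1/64 + 4/64 + 16/64 + 4/64 + 8/64 + 2/64 + 1/64 = 36/64 = 0.5625.

0.5625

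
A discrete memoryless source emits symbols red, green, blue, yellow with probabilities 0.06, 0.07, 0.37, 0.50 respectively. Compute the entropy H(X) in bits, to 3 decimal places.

1.543 bits

H = −Σ pᵢ log₂ pᵢ.
−0.06·log₂(0.06) = 0.2435
−0.07·log₂(0.07) = 0.2686
−0.37·log₂(0.37) = 0.5307
−0.50·log₂(0.50) = 0.5000
Sum ≈ 1.5428 → 1.543 bits.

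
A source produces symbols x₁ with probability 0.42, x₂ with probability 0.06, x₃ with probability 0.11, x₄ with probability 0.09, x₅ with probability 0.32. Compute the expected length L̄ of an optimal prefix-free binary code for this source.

Repeatedly combine the two least-probable nodes; the expected code length is the sum of the merged weights.
merge 3/50 + 9/100 → 3/20
merge 11/100 + 3/20 → 13/50
merge 13/50 + 8/25 → 29/50
merge 21/50 + 29/50 → 1
L = 3/20 + 13/50 + 29/50 + 1 = 199/100 = 1.99 bits/symbol.

1.99 bits/symbol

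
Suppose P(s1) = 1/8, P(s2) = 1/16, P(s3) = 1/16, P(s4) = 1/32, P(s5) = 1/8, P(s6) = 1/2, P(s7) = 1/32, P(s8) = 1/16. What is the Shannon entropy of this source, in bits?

Each probability is a power of 1/2, so log₂(1/p) is an integer.
H = Σ p·log₂(1/p) = 1/8·3 + 1/16·4 + 1/16·4 + 1/32·5 + 1/8·3 + 1/2·1 + 1/32·5 + 1/16·4 = 2.3125 bits.

2.3125 bits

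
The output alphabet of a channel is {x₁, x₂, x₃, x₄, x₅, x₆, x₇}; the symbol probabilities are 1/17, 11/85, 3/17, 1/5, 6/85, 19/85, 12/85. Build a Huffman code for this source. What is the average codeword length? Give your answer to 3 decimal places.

Repeatedly combine the two least-probable nodes; the expected code length is the sum of the merged weights.
merge 1/17 + 6/85 → 11/85
merge 11/85 + 11/85 → 22/85
merge 12/85 + 3/17 → 27/85
merge 1/5 + 19/85 → 36/85
merge 22/85 + 27/85 → 49/85
merge 36/85 + 49/85 → 1
L = 11/85 + 22/85 + 27/85 + 36/85 + 49/85 + 1 = 46/17 ≈ 2.706 bits/symbol.

2.706 bits/symbol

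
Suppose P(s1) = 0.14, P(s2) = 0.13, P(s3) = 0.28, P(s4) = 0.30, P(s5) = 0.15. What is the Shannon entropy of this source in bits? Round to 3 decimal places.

2.226 bits

H = −Σ pᵢ log₂ pᵢ.
−0.14·log₂(0.14) = 0.3971
−0.13·log₂(0.13) = 0.3826
−0.28·log₂(0.28) = 0.5142
−0.30·log₂(0.30) = 0.5211
−0.15·log₂(0.15) = 0.4105
Sum ≈ 2.2256 → 2.226 bits.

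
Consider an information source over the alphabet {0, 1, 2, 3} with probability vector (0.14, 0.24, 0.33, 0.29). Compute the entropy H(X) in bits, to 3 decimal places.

H = −Σ pᵢ log₂ pᵢ.
−0.14·log₂(0.14) = 0.3971
−0.24·log₂(0.24) = 0.4941
−0.33·log₂(0.33) = 0.5278
−0.29·log₂(0.29) = 0.5179
Sum ≈ 1.9370 → 1.937 bits.

1.937 bits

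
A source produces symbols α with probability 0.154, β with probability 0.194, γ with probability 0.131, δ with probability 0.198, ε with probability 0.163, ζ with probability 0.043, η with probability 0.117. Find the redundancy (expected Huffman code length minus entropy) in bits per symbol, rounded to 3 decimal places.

0.063 bits

Entropy H = −Σ p log₂ p ≈ 2.7053 bits.
Huffman merges: 43/1000+117/1000→4/25; 131/1000+77/500→57/200; 4/25+163/1000→323/1000; 97/500+99/500→49/125; 57/200+323/1000→76/125; 49/125+76/125→1. L = 346/125 ≈ 2.7680.
L − H = 2.7680 − 2.7053 = 0.063 bits.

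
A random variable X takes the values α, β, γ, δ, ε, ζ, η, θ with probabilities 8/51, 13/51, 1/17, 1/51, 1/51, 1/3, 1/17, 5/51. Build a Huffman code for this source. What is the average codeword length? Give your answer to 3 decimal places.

2.549 bits/symbol

Repeatedly combine the two least-probable nodes; the expected code length is the sum of the merged weights.
merge 1/51 + 1/51 → 2/51
merge 2/51 + 1/17 → 5/51
merge 1/17 + 5/51 → 8/51
merge 5/51 + 8/51 → 13/51
merge 8/51 + 13/51 → 7/17
merge 13/51 + 1/3 → 10/17
merge 7/17 + 10/17 → 1
L = 2/51 + 5/51 + 8/51 + 13/51 + 7/17 + 10/17 + 1 = 130/51 ≈ 2.549 bits/symbol.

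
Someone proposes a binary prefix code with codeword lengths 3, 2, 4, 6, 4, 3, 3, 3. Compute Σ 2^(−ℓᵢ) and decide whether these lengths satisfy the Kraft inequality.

0.890625; yes

With common denominator 2^6 = 64: Σ 2^(−ℓᵢ) = 8/64 + 16/64 + 4/64 + 1/64 + 4/64 + 8/64 + 8/64 + 8/64 = 57/64 = 0.890625.
Kraft's inequality requires Σ ≤ 1; here Σ = 0.890625 ≤ 1, so such a prefix code exists.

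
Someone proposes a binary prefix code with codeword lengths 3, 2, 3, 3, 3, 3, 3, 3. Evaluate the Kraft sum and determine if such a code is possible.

With common denominator 2^3 = 8: Σ 2^(−ℓᵢ) = 1/8 + 2/8 + 1/8 + 1/8 + 1/8 + 1/8 + 1/8 + 1/8 = 9/8 = 1.125.
Kraft's inequality requires Σ ≤ 1; here Σ = 1.125 > 1, so no such prefix code exists.

1.125; no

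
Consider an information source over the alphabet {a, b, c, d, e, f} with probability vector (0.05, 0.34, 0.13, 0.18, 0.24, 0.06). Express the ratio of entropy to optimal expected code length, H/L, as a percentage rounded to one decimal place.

98.3%

Entropy H = −Σ p log₂ p ≈ 2.3109 bits.
Huffman merges: 1/20+3/50→11/100; 11/100+13/100→6/25; 9/50+6/25→21/50; 6/25+17/50→29/50; 21/50+29/50→1. L = 47/20 ≈ 2.3500.
Efficiency = H/L = 2.3109/2.3500 = 98.3%.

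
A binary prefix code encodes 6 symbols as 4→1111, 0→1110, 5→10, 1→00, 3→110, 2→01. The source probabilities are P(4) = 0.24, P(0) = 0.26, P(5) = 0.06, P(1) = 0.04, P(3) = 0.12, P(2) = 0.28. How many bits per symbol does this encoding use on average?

3.12 bits/symbol

L̄ = Σ pᵢ·ℓᵢ = 0.24·4 + 0.26·4 + 0.06·2 + 0.04·2 + 0.12·3 + 0.28·2 = 3.12 bits/symbol.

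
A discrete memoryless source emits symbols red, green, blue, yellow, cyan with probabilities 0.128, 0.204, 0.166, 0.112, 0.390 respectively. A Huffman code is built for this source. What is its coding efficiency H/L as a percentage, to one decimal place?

Entropy H = −Σ p log₂ p ≈ 2.1611 bits.
Huffman merges: 14/125+16/125→6/25; 83/500+51/250→37/100; 6/25+37/100→61/100; 39/100+61/100→1. L = 111/50 ≈ 2.2200.
Efficiency = H/L = 2.1611/2.2200 = 97.3%.

97.3%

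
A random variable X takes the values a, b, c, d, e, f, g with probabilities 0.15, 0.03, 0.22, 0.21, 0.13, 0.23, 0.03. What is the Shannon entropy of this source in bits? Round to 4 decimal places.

2.5378 bits

H = −Σ pᵢ log₂ pᵢ.
−0.15·log₂(0.15) = 0.4105
−0.03·log₂(0.03) = 0.1518
−0.22·log₂(0.22) = 0.4806
−0.21·log₂(0.21) = 0.4728
−0.13·log₂(0.13) = 0.3826
−0.23·log₂(0.23) = 0.4877
−0.03·log₂(0.03) = 0.1518
Sum ≈ 2.5378 → 2.5378 bits.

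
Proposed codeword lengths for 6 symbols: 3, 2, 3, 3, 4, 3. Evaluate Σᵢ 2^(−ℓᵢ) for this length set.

0.8125

With common denominator 2^4 = 16: Σ 2^(−ℓᵢ) = 2/16 + 4/16 + 2/16 + 2/16 + 1/16 + 2/16 = 13/16 = 0.8125.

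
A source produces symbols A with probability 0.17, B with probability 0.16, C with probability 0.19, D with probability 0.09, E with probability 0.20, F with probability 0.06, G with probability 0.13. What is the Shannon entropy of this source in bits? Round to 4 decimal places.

H = −Σ pᵢ log₂ pᵢ.
−0.17·log₂(0.17) = 0.4346
−0.16·log₂(0.16) = 0.4230
−0.19·log₂(0.19) = 0.4552
−0.09·log₂(0.09) = 0.3127
−0.20·log₂(0.20) = 0.4644
−0.06·log₂(0.06) = 0.2435
−0.13·log₂(0.13) = 0.3826
Sum ≈ 2.7160 → 2.7160 bits.

2.7160 bits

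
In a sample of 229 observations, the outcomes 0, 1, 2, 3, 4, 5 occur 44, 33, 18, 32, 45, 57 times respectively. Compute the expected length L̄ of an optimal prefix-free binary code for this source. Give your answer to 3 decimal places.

Probabilities are the counts divided by 229.
Repeatedly combine the two least-probable nodes; the expected code length is the sum of the merged weights.
merge 18/229 + 32/229 → 50/229
merge 33/229 + 44/229 → 77/229
merge 45/229 + 50/229 → 95/229
merge 57/229 + 77/229 → 134/229
merge 95/229 + 134/229 → 1
L = 50/229 + 77/229 + 95/229 + 134/229 + 1 = 585/229 ≈ 2.555 bits/symbol.

2.555 bits/symbol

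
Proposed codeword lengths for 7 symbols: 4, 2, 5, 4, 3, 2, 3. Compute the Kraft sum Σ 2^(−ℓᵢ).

With common denominator 2^5 = 32: Σ 2^(−ℓᵢ) = 2/32 + 8/32 + 1/32 + 2/32 + 4/32 + 8/32 + 4/32 = 29/32 = 0.90625.

0.90625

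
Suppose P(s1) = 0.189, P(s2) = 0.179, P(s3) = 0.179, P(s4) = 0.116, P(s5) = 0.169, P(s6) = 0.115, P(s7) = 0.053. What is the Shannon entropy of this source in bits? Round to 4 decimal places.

2.7202 bits

H = −Σ pᵢ log₂ pᵢ.
−0.189·log₂(0.189) = 0.4543
−0.179·log₂(0.179) = 0.4443
−0.179·log₂(0.179) = 0.4443
−0.116·log₂(0.116) = 0.3605
−0.169·log₂(0.169) = 0.4335
−0.115·log₂(0.115) = 0.3588
−0.053·log₂(0.053) = 0.2246
Sum ≈ 2.7202 → 2.7202 bits.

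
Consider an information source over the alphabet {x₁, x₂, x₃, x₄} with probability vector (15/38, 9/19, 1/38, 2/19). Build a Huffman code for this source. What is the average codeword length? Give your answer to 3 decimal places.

Repeatedly combine the two least-probable nodes; the expected code length is the sum of the merged weights.
merge 1/38 + 2/19 → 5/38
merge 5/38 + 15/38 → 10/19
merge 9/19 + 10/19 → 1
L = 5/38 + 10/19 + 1 = 63/38 ≈ 1.658 bits/symbol.

1.658 bits/symbol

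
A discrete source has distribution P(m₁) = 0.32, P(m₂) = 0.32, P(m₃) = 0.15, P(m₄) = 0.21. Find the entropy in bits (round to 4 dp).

H = −Σ pᵢ log₂ pᵢ.
−0.32·log₂(0.32) = 0.5260
−0.32·log₂(0.32) = 0.5260
−0.15·log₂(0.15) = 0.4105
−0.21·log₂(0.21) = 0.4728
Sum ≈ 1.9354 → 1.9354 bits.

1.9354 bits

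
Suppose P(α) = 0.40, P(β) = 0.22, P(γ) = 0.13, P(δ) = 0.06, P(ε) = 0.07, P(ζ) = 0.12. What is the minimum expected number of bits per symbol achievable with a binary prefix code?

2.33 bits/symbol

Repeatedly combine the two least-probable nodes; the expected code length is the sum of the merged weights.
merge 3/50 + 7/100 → 13/100
merge 3/25 + 13/100 → 1/4
merge 13/100 + 11/50 → 7/20
merge 1/4 + 7/20 → 3/5
merge 2/5 + 3/5 → 1
L = 13/100 + 1/4 + 7/20 + 3/5 + 1 = 233/100 = 2.33 bits/symbol.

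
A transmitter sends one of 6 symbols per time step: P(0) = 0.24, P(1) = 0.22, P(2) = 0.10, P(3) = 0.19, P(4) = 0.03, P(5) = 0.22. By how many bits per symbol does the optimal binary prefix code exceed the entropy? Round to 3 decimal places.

Entropy H = −Σ p log₂ p ≈ 2.3945 bits.
Huffman merges: 3/100+1/10→13/100; 13/100+19/100→8/25; 11/50+11/50→11/25; 6/25+8/25→14/25; 11/25+14/25→1. L = 49/20 ≈ 2.4500.
L − H = 2.4500 − 2.3945 = 0.056 bits.

0.056 bits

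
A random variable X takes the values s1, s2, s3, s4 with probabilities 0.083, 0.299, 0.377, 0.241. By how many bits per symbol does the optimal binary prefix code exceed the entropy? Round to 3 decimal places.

Entropy H = −Σ p log₂ p ≈ 1.8441 bits.
Huffman merges: 83/1000+241/1000→81/250; 299/1000+81/250→623/1000; 377/1000+623/1000→1. L = 1947/1000 ≈ 1.9470.
L − H = 1.9470 − 1.8441 = 0.103 bits.

0.103 bits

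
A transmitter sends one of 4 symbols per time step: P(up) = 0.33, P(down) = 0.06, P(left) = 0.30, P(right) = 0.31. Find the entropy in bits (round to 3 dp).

1.816 bits

H = −Σ pᵢ log₂ pᵢ.
−0.33·log₂(0.33) = 0.5278
−0.06·log₂(0.06) = 0.2435
−0.30·log₂(0.30) = 0.5211
−0.31·log₂(0.31) = 0.5238
Sum ≈ 1.8162 → 1.816 bits.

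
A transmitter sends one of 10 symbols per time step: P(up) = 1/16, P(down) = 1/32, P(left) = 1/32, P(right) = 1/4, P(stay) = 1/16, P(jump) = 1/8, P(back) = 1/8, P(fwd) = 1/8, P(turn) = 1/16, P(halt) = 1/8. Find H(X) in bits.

3.0625 bits

Each probability is a power of 1/2, so log₂(1/p) is an integer.
H = Σ p·log₂(1/p) = 1/16·4 + 1/32·5 + 1/32·5 + 1/4·2 + 1/16·4 + 1/8·3 + 1/8·3 + 1/8·3 + 1/16·4 + 1/8·3 = 3.0625 bits.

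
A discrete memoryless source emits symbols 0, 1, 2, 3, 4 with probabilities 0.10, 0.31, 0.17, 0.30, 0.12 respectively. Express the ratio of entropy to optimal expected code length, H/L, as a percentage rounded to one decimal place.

98.1%

Entropy H = −Σ p log₂ p ≈ 2.1787 bits.
Huffman merges: 1/10+3/25→11/50; 17/100+11/50→39/100; 3/10+31/100→61/100; 39/100+61/100→1. L = 111/50 ≈ 2.2200.
Efficiency = H/L = 2.1787/2.2200 = 98.1%.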